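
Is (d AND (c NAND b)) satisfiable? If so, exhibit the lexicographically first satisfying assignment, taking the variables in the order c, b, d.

c=0, b=0, d=1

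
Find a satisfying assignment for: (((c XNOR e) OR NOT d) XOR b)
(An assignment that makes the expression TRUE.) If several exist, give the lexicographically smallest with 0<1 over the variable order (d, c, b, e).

d=0, c=0, b=0, e=0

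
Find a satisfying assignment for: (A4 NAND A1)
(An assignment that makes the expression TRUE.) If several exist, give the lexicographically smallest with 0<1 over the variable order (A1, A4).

A1=0, A4=0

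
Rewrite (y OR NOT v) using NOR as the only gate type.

((y NOR (v NOR v)) NOR (y NOR (v NOR v)))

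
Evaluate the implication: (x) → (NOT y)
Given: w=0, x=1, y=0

Antecedent (x) = 1; consequent (NOT y) = 1.
1 → 1 = 1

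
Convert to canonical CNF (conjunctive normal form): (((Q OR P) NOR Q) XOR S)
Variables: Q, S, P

(Q OR S OR NOT P) AND (Q OR NOT S OR P) AND (NOT Q OR S OR P) AND (NOT Q OR S OR NOT P)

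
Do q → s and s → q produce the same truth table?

No, Converse is not equivalent to original (counterexample: q=0, s=1)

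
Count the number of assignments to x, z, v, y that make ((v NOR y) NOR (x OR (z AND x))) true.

Satisfying assignments: (0,0,0,1), (0,0,1,0), (0,0,1,1), (0,1,0,1), (0,1,1,0), (0,1,1,1)
Count: 6 out of 16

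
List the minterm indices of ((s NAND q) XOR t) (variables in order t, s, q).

Σm(0, 1, 2, 7) = (NOT t AND NOT s AND NOT q) OR (NOT t AND NOT s AND q) OR (NOT t AND s AND NOT q) OR (t AND s AND q)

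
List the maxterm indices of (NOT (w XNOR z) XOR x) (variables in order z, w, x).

ΠM(0, 3, 5, 6) = (z OR w OR x) AND (z OR NOT w OR NOT x) AND (NOT z OR w OR NOT x) AND (NOT z OR NOT w OR x)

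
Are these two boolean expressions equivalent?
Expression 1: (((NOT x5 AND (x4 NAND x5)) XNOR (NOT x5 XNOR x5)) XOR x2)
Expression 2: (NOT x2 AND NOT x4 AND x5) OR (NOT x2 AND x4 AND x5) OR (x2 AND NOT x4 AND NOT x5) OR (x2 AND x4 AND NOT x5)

Yes, they are equivalent — the two output columns agree on all 8 assignments:
x2 | x4 | x5 | Expression 1 | Expression 2
------------------------------------------
0 | 0 | 0 | 0 | 0
0 | 0 | 1 | 1 | 1
0 | 1 | 0 | 0 | 0
0 | 1 | 1 | 1 | 1
1 | 0 | 0 | 1 | 1
1 | 0 | 1 | 0 | 0
1 | 1 | 0 | 1 | 1
1 | 1 | 1 | 0 | 0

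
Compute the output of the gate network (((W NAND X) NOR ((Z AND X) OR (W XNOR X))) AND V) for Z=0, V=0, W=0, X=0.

Substituting: (((0 NAND 0) NOR ((0 AND 0) OR (0 XNOR 0))) AND 0)
= 0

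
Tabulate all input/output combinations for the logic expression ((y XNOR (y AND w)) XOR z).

w | z | y | Output
------------------
0 | 0 | 0 | 1
0 | 0 | 1 | 0
0 | 1 | 0 | 0
0 | 1 | 1 | 1
1 | 0 | 0 | 1
1 | 0 | 1 | 1
1 | 1 | 0 | 0
1 | 1 | 1 | 0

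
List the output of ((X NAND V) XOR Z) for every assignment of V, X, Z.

V | X | Z | Output
------------------
0 | 0 | 0 | 1
0 | 0 | 1 | 0
0 | 1 | 0 | 1
0 | 1 | 1 | 0
1 | 0 | 0 | 1
1 | 0 | 1 | 0
1 | 1 | 0 | 0
1 | 1 | 1 | 1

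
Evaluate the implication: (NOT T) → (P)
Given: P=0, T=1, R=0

Antecedent (NOT T) = 0; consequent (P) = 0.
0 → 0 = 1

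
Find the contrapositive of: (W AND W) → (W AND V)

Contrapositive: NOT (W AND V) → NOT (W AND W)
Note: A statement and its contrapositive are logically equivalent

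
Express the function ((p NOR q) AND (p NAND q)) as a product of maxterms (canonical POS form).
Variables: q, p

ΠM(1, 2, 3) = (q OR NOT p) AND (NOT q OR p) AND (NOT q OR NOT p)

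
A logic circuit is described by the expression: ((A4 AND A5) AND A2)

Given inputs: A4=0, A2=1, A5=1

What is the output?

Substituting: ((0 AND 1) AND 1)
= 0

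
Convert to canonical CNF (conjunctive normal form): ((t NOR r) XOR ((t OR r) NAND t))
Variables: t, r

(t OR r) AND (NOT t OR r) AND (NOT t OR NOT r)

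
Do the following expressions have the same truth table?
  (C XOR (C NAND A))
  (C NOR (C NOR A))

No. Counterexample: with A=0, C=0, Expression 1 = 1 but Expression 2 = 0.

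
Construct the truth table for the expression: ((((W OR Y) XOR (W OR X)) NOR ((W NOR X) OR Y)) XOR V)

Y | V | X | W | Output
----------------------
0 | 0 | 0 | 0 | 0
0 | 0 | 0 | 1 | 1
0 | 0 | 1 | 0 | 0
0 | 0 | 1 | 1 | 1
0 | 1 | 0 | 0 | 1
0 | 1 | 0 | 1 | 0
0 | 1 | 1 | 0 | 1
0 | 1 | 1 | 1 | 0
1 | 0 | 0 | 0 | 0
1 | 0 | 0 | 1 | 0
1 | 0 | 1 | 0 | 0
1 | 0 | 1 | 1 | 0
1 | 1 | 0 | 0 | 1
1 | 1 | 0 | 1 | 1
1 | 1 | 1 | 0 | 1
1 | 1 | 1 | 1 | 1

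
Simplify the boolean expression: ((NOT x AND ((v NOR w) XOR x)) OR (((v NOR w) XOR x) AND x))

By distribution ((E AND v) OR (E AND NOT v) = E):
= ((v NOR w) XOR x)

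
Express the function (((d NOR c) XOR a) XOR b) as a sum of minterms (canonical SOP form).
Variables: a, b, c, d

Σm(0, 5, 6, 7, 9, 10, 11, 12) = (NOT a AND NOT b AND NOT c AND NOT d) OR (NOT a AND b AND NOT c AND d) OR (NOT a AND b AND c AND NOT d) OR (NOT a AND b AND c AND d) OR (a AND NOT b AND NOT c AND d) OR (a AND NOT b AND c AND NOT d) OR (a AND NOT b AND c AND d) OR (a AND b AND NOT c AND NOT d)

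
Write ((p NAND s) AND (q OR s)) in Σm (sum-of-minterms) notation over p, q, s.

Σm(1, 2, 3, 6) = (NOT p AND NOT q AND s) OR (NOT p AND q AND NOT s) OR (NOT p AND q AND s) OR (p AND q AND NOT s)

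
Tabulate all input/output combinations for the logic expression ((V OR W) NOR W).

W | V | Output
--------------
0 | 0 | 1
0 | 1 | 0
1 | 0 | 0
1 | 1 | 0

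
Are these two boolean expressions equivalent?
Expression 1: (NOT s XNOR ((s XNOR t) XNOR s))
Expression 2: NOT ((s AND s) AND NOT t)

No. Counterexample: with s=0, t=0, Expression 1 = 0 but Expression 2 = 1.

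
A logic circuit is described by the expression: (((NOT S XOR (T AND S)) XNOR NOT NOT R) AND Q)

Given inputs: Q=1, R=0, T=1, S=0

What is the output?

Substituting: (((NOT 0 XOR (1 AND 0)) XNOR NOT NOT 0) AND 1)
= 0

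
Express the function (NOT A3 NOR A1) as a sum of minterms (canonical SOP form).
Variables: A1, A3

Σm(1) = (NOT A1 AND A3)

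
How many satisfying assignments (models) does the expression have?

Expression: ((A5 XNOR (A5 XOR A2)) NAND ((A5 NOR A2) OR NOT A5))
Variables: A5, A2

Satisfying assignments: (0,1), (1,0), (1,1)
Count: 3 out of 4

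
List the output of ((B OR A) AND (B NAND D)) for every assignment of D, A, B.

D | A | B | Output
------------------
0 | 0 | 0 | 0
0 | 0 | 1 | 1
0 | 1 | 0 | 1
0 | 1 | 1 | 1
1 | 0 | 0 | 0
1 | 0 | 1 | 0
1 | 1 | 0 | 1
1 | 1 | 1 | 0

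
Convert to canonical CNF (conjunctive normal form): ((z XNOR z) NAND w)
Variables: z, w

(z OR NOT w) AND (NOT z OR NOT w)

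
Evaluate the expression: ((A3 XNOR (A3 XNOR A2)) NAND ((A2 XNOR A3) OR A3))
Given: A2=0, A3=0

Substituting: ((0 XNOR (0 XNOR 0)) NAND ((0 XNOR 0) OR 0))
= 1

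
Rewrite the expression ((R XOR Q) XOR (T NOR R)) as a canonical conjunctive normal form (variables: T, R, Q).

(T OR R OR NOT Q) AND (T OR NOT R OR NOT Q) AND (NOT T OR R OR Q) AND (NOT T OR NOT R OR NOT Q)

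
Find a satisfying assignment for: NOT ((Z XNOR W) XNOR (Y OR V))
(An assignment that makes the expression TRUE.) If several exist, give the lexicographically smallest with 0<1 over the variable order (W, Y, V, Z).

W=0, Y=0, V=0, Z=0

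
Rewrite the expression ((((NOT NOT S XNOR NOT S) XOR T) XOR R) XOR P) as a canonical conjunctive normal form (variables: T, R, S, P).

(T OR R OR S OR P) AND (T OR R OR NOT S OR P) AND (T OR NOT R OR S OR NOT P) AND (T OR NOT R OR NOT S OR NOT P) AND (NOT T OR R OR S OR NOT P) AND (NOT T OR R OR NOT S OR NOT P) AND (NOT T OR NOT R OR S OR P) AND (NOT T OR NOT R OR NOT S OR P)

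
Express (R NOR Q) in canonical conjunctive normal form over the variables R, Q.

(R OR NOT Q) AND (NOT R OR Q) AND (NOT R OR NOT Q)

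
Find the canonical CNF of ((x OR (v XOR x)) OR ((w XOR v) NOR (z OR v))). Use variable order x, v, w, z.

(x OR v OR w OR NOT z) AND (x OR v OR NOT w OR z) AND (x OR v OR NOT w OR NOT z)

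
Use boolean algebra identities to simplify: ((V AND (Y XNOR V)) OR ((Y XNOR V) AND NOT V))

By distribution ((E AND v) OR (E AND NOT v) = E):
= (Y XNOR V)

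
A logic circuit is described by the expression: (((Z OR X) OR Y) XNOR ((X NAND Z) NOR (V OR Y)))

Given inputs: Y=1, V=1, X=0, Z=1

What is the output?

Substituting: (((1 OR 0) OR 1) XNOR ((0 NAND 1) NOR (1 OR 1)))
= 0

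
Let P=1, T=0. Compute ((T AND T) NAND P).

Substituting: ((0 AND 0) NAND 1)
= 1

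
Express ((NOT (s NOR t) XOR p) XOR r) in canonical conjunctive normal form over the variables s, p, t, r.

(s OR p OR t OR r) AND (s OR p OR NOT t OR NOT r) AND (s OR NOT p OR t OR NOT r) AND (s OR NOT p OR NOT t OR r) AND (NOT s OR p OR t OR NOT r) AND (NOT s OR p OR NOT t OR NOT r) AND (NOT s OR NOT p OR t OR r) AND (NOT s OR NOT p OR NOT t OR r)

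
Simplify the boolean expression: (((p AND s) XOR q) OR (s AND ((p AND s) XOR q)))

By absorption (E OR (E AND v) = E):
= ((p AND s) XOR q)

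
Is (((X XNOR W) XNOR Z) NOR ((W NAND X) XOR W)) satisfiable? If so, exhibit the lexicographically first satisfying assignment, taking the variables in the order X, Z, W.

X=0, Z=1, W=1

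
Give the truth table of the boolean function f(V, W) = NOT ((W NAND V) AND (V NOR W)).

V | W | Output
--------------
0 | 0 | 0
0 | 1 | 1
1 | 0 | 1
1 | 1 | 1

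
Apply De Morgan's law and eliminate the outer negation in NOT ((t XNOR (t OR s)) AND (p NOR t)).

NOT (t XNOR (t OR s)) OR NOT (p NOR t)
De Morgan's: NOT(AND of terms) = OR of negations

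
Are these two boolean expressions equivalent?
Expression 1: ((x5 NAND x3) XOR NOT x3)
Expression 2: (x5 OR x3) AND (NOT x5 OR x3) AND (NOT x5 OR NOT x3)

Yes, they are equivalent — the two output columns agree on all 4 assignments:
x5 | x3 | Expression 1 | Expression 2
-------------------------------------
0 | 0 | 0 | 0
0 | 1 | 1 | 1
1 | 0 | 0 | 0
1 | 1 | 0 | 0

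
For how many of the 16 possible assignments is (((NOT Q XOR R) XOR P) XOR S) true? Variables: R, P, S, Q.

Satisfying assignments: (0,0,0,0), (0,0,1,1), (0,1,0,1), (0,1,1,0), (1,0,0,1), (1,0,1,0), (1,1,0,0), (1,1,1,1)
Count: 8 out of 16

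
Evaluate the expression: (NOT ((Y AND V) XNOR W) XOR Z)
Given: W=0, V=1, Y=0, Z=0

Substituting: (NOT ((0 AND 1) XNOR 0) XOR 0)
= 0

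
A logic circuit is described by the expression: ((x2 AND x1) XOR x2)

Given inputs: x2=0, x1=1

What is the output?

Substituting: ((0 AND 1) XOR 0)
= 0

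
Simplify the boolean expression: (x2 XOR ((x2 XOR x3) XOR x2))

By XOR self-cancellation ((E XOR v) XOR v = E):
= (x2 XOR x3)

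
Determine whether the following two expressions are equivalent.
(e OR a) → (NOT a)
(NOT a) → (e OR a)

No, Converse is not equivalent to original (counterexample: e=0, a=0)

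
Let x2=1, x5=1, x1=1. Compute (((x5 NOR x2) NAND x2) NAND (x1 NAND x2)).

Substituting: (((1 NOR 1) NAND 1) NAND (1 NAND 1))
= 1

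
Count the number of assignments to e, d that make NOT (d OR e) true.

Satisfying assignments: (0,0)
Count: 1 out of 4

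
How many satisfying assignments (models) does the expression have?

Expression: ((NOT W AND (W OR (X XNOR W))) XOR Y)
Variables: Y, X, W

Satisfying assignments: (0,0,0), (1,0,1), (1,1,0), (1,1,1)
Count: 4 out of 8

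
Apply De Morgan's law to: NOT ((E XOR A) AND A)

NOT (E XOR A) OR NOT A
De Morgan's: NOT(AND of terms) = OR of negations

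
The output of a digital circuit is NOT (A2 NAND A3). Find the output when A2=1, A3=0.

Substituting: NOT (1 NAND 0)
= 0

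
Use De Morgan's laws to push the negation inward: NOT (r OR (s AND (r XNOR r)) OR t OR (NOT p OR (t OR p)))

NOT r AND NOT (s AND (r XNOR r)) AND NOT t AND NOT (NOT p OR (t OR p))
De Morgan's: NOT(OR of terms) = AND of negations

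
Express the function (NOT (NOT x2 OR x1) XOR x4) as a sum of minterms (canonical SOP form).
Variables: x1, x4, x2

Σm(1, 2, 6, 7) = (NOT x1 AND NOT x4 AND x2) OR (NOT x1 AND x4 AND NOT x2) OR (x1 AND x4 AND NOT x2) OR (x1 AND x4 AND x2)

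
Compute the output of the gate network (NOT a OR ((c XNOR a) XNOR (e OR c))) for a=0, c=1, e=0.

Substituting: (NOT 0 OR ((1 XNOR 0) XNOR (0 OR 1)))
= 1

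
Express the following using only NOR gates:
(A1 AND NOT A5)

((A1 NOR A1) NOR ((A5 NOR A5) NOR (A5 NOR A5)))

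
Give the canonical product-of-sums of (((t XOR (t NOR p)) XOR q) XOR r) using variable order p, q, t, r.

ΠM(1, 3, 4, 6, 8, 11, 13, 14) = (p OR q OR t OR NOT r) AND (p OR q OR NOT t OR NOT r) AND (p OR NOT q OR t OR r) AND (p OR NOT q OR NOT t OR r) AND (NOT p OR q OR t OR r) AND (NOT p OR q OR NOT t OR NOT r) AND (NOT p OR NOT q OR t OR NOT r) AND (NOT p OR NOT q OR NOT t OR r)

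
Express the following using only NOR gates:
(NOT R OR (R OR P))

(((R NOR R) NOR ((R NOR P) NOR (R NOR P))) NOR ((R NOR R) NOR ((R NOR P) NOR (R NOR P))))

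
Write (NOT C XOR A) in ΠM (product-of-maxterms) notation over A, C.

ΠM(1, 2) = (A OR NOT C) AND (NOT A OR C)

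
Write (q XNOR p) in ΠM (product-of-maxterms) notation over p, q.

ΠM(1, 2) = (p OR NOT q) AND (NOT p OR q)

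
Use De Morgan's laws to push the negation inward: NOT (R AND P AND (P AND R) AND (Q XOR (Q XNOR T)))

NOT R OR NOT P OR NOT (P AND R) OR NOT (Q XOR (Q XNOR T))
De Morgan's: NOT(AND of terms) = OR of negations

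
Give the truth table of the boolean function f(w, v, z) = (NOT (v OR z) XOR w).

w | v | z | Output
------------------
0 | 0 | 0 | 1
0 | 0 | 1 | 0
0 | 1 | 0 | 0
0 | 1 | 1 | 0
1 | 0 | 0 | 0
1 | 0 | 1 | 1
1 | 1 | 0 | 1
1 | 1 | 1 | 1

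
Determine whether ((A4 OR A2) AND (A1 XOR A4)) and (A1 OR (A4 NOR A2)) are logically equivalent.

No. Counterexample: with A4=0, A2=0, A1=0, Expression 1 = 0 but Expression 2 = 1.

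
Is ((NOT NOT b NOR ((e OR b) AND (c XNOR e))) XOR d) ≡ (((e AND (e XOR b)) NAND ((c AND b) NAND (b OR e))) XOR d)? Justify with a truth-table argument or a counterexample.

No. Counterexample: with b=0, c=0, d=0, e=1, Expression 1 = 1 but Expression 2 = 0.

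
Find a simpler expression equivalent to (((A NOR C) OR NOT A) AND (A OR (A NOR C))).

By distribution ((E OR v) AND (E OR NOT v) = E):
= (A NOR C)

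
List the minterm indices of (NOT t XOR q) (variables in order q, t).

Σm(0, 3) = (NOT q AND NOT t) OR (q AND t)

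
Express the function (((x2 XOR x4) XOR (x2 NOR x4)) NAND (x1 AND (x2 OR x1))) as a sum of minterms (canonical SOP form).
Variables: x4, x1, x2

Σm(0, 1, 4, 5, 7) = (NOT x4 AND NOT x1 AND NOT x2) OR (NOT x4 AND NOT x1 AND x2) OR (x4 AND NOT x1 AND NOT x2) OR (x4 AND NOT x1 AND x2) OR (x4 AND x1 AND x2)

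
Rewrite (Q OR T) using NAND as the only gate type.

((Q NAND Q) NAND (T NAND T))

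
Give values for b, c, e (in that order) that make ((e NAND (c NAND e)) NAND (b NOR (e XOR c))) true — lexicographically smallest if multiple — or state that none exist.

b=0, c=0, e=1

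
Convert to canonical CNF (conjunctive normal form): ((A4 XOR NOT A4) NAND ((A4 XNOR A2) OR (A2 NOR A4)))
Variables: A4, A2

(A4 OR A2) AND (NOT A4 OR NOT A2)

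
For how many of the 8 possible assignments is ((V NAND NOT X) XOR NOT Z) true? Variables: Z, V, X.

Satisfying assignments: (0,1,0), (1,0,0), (1,0,1), (1,1,1)
Count: 4 out of 8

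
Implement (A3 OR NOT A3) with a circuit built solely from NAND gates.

((A3 NAND A3) NAND ((A3 NAND A3) NAND (A3 NAND A3)))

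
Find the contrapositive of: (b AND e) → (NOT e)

Contrapositive: e → NOT (b AND e)
Note: A statement and its contrapositive are logically equivalent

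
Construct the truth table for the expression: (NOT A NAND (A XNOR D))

A | D | Output
--------------
0 | 0 | 0
0 | 1 | 1
1 | 0 | 1
1 | 1 | 1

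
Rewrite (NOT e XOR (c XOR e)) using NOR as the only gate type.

(((((e NOR e) NOR ((((c NOR e) NOR (c NOR e)) NOR ((c NOR e) NOR (c NOR e))) NOR ((((c NOR c) NOR (e NOR e)) NOR ((c NOR c) NOR (e NOR e))) NOR (((c NOR c) NOR (e NOR e)) NOR ((c NOR c) NOR (e NOR e)))))) NOR ((e NOR e) NOR ((((c NOR e) NOR (c NOR e)) NOR ((c NOR e) NOR (c NOR e))) NOR ((((c NOR c) NOR (e NOR e)) NOR ((c NOR c) NOR (e NOR e))) NOR (((c NOR c) NOR (e NOR e)) NOR ((c NOR c) NOR (e NOR e))))))) NOR (((e NOR e) NOR ((((c NOR e) NOR (c NOR e)) NOR ((c NOR e) NOR (c NOR e))) NOR ((((c NOR c) NOR (e NOR e)) NOR ((c NOR c) NOR (e NOR e))) NOR (((c NOR c) NOR (e NOR e)) NOR ((c NOR c) NOR (e NOR e)))))) NOR ((e NOR e) NOR ((((c NOR e) NOR (c NOR e)) NOR ((c NOR e) NOR (c NOR e))) NOR ((((c NOR c) NOR (e NOR e)) NOR ((c NOR c) NOR (e NOR e))) NOR (((c NOR c) NOR (e NOR e)) NOR ((c NOR c) NOR (e NOR e)))))))) NOR (((((e NOR e) NOR (e NOR e)) NOR (((((c NOR e) NOR (c NOR e)) NOR ((c NOR e) NOR (c NOR e))) NOR ((((c NOR c) NOR (e NOR e)) NOR ((c NOR c) NOR (e NOR e))) NOR (((c NOR c) NOR (e NOR e)) NOR ((c NOR c) NOR (e NOR e))))) NOR ((((c NOR e) NOR (c NOR e)) NOR ((c NOR e) NOR (c NOR e))) NOR ((((c NOR c) NOR (e NOR e)) NOR ((c NOR c) NOR (e NOR e))) NOR (((c NOR c) NOR (e NOR e)) NOR ((c NOR c) NOR (e NOR e))))))) NOR (((e NOR e) NOR (e NOR e)) NOR (((((c NOR e) NOR (c NOR e)) NOR ((c NOR e) NOR (c NOR e))) NOR ((((c NOR c) NOR (e NOR e)) NOR ((c NOR c) NOR (e NOR e))) NOR (((c NOR c) NOR (e NOR e)) NOR ((c NOR c) NOR (e NOR e))))) NOR ((((c NOR e) NOR (c NOR e)) NOR ((c NOR e) NOR (c NOR e))) NOR ((((c NOR c) NOR (e NOR e)) NOR ((c NOR c) NOR (e NOR e))) NOR (((c NOR c) NOR (e NOR e)) NOR ((c NOR c) NOR (e NOR e)))))))) NOR ((((e NOR e) NOR (e NOR e)) NOR (((((c NOR e) NOR (c NOR e)) NOR ((c NOR e) NOR (c NOR e))) NOR ((((c NOR c) NOR (e NOR e)) NOR ((c NOR c) NOR (e NOR e))) NOR (((c NOR c) NOR (e NOR e)) NOR ((c NOR c) NOR (e NOR e))))) NOR ((((c NOR e) NOR (c NOR e)) NOR ((c NOR e) NOR (c NOR e))) NOR ((((c NOR c) NOR (e NOR e)) NOR ((c NOR c) NOR (e NOR e))) NOR (((c NOR c) NOR (e NOR e)) NOR ((c NOR c) NOR (e NOR e))))))) NOR (((e NOR e) NOR (e NOR e)) NOR (((((c NOR e) NOR (c NOR e)) NOR ((c NOR e) NOR (c NOR e))) NOR ((((c NOR c) NOR (e NOR e)) NOR ((c NOR c) NOR (e NOR e))) NOR (((c NOR c) NOR (e NOR e)) NOR ((c NOR c) NOR (e NOR e))))) NOR ((((c NOR e) NOR (c NOR e)) NOR ((c NOR e) NOR (c NOR e))) NOR ((((c NOR c) NOR (e NOR e)) NOR ((c NOR c) NOR (e NOR e))) NOR (((c NOR c) NOR (e NOR e)) NOR ((c NOR c) NOR (e NOR e))))))))))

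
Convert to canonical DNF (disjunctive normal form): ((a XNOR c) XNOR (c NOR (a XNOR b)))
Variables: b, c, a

(NOT b AND c AND NOT a) OR (b AND NOT c AND NOT a) OR (b AND NOT c AND a) OR (b AND c AND NOT a)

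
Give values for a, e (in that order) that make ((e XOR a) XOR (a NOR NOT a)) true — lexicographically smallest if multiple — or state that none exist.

a=0, e=1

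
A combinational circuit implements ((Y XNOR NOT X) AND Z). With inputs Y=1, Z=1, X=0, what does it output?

Substituting: ((1 XNOR NOT 0) AND 1)
= 1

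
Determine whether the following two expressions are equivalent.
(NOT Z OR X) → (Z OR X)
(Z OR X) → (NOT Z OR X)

No, Converse is not equivalent to original (counterexample: X=0, Z=0)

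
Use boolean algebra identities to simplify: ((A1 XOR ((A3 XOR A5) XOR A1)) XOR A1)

By XOR self-cancellation ((E XOR v) XOR v = E):
= ((A3 XOR A5) XOR A1)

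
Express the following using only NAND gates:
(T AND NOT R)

((T NAND (R NAND R)) NAND (T NAND (R NAND R)))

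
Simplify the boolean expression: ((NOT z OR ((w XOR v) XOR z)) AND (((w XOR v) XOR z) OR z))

By distribution ((E OR v) AND (E OR NOT v) = E):
= ((w XOR v) XOR z)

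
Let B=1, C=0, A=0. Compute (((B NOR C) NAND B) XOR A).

Substituting: (((1 NOR 0) NAND 1) XOR 0)
= 1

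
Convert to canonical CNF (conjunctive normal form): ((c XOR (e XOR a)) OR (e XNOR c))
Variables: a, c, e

(NOT a OR c OR NOT e) AND (NOT a OR NOT c OR e)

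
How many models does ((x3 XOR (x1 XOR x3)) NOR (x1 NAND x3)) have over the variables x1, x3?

No assignment satisfies the expression.
Count: 0 out of 4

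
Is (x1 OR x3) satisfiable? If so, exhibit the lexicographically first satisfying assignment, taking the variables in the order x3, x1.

x3=0, x1=1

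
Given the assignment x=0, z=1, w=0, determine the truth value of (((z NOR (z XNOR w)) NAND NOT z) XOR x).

Substituting: (((1 NOR (1 XNOR 0)) NAND NOT 1) XOR 0)
= 1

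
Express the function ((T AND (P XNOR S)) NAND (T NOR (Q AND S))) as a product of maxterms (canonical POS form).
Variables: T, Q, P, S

ΠM() = TRUE (no maxterms)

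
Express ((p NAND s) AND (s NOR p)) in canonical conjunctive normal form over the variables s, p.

(s OR NOT p) AND (NOT s OR p) AND (NOT s OR NOT p)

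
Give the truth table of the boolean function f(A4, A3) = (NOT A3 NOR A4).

A4 | A3 | Output
----------------
0 | 0 | 0
0 | 1 | 1
1 | 0 | 0
1 | 1 | 0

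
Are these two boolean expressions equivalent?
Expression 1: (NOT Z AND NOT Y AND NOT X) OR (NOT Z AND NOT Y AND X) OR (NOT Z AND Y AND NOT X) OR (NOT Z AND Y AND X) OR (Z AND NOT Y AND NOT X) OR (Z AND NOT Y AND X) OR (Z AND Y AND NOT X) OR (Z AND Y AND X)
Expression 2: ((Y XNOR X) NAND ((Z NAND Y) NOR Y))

Yes, they are equivalent — the two output columns agree on all 8 assignments:
Z | Y | X | Expression 1 | Expression 2
---------------------------------------
0 | 0 | 0 | 1 | 1
0 | 0 | 1 | 1 | 1
0 | 1 | 0 | 1 | 1
0 | 1 | 1 | 1 | 1
1 | 0 | 0 | 1 | 1
1 | 0 | 1 | 1 | 1
1 | 1 | 0 | 1 | 1
1 | 1 | 1 | 1 | 1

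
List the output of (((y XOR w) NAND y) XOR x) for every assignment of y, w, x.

y | w | x | Output
------------------
0 | 0 | 0 | 1
0 | 0 | 1 | 0
0 | 1 | 0 | 1
0 | 1 | 1 | 0
1 | 0 | 0 | 0
1 | 0 | 1 | 1
1 | 1 | 0 | 1
1 | 1 | 1 | 0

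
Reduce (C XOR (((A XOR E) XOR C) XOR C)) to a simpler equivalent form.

By XOR self-cancellation ((E XOR v) XOR v = E):
= ((A XOR E) XOR C)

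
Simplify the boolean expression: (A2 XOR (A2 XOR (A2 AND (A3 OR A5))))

By XOR self-cancellation ((E XOR v) XOR v = E):
= (A2 AND (A3 OR A5))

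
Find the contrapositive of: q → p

Contrapositive: NOT p → NOT q
Note: A statement and its contrapositive are logically equivalent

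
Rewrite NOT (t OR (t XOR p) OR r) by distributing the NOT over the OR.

NOT t AND NOT (t XOR p) AND NOT r
De Morgan's: NOT(OR of terms) = AND of negations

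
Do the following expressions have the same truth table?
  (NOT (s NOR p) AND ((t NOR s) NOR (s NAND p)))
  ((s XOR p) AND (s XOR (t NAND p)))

No. Counterexample: with t=0, p=1, s=0, Expression 1 = 0 but Expression 2 = 1.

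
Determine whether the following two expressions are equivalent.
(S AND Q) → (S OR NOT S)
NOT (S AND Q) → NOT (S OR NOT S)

No, Inverse is not equivalent to original (counterexample: S=0, Q=0)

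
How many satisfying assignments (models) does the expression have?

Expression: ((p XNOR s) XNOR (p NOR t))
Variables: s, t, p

Satisfying assignments: (0,0,0), (0,0,1), (0,1,1), (1,1,0)
Count: 4 out of 8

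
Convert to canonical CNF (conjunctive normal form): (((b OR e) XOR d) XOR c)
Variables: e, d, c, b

(e OR d OR c OR b) AND (e OR d OR NOT c OR NOT b) AND (e OR NOT d OR c OR NOT b) AND (e OR NOT d OR NOT c OR b) AND (NOT e OR d OR NOT c OR b) AND (NOT e OR d OR NOT c OR NOT b) AND (NOT e OR NOT d OR c OR b) AND (NOT e OR NOT d OR c OR NOT b)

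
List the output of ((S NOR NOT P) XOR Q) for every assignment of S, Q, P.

S | Q | P | Output
------------------
0 | 0 | 0 | 0
0 | 0 | 1 | 1
0 | 1 | 0 | 1
0 | 1 | 1 | 0
1 | 0 | 0 | 0
1 | 0 | 1 | 0
1 | 1 | 0 | 1
1 | 1 | 1 | 1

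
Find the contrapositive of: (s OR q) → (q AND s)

Contrapositive: NOT (q AND s) → NOT (s OR q)
Note: A statement and its contrapositive are logically equivalent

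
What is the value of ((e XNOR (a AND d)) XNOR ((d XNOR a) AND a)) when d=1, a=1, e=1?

Substituting: ((1 XNOR (1 AND 1)) XNOR ((1 XNOR 1) AND 1))
= 1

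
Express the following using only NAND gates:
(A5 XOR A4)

((A5 NAND (A5 NAND A4)) NAND (A4 NAND (A5 NAND A4)))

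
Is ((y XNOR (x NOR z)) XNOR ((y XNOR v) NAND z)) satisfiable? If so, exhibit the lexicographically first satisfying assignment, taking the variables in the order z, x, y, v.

z=0, x=0, y=1, v=0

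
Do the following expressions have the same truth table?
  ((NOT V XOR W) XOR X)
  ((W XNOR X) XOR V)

Yes, they are equivalent — the two output columns agree on all 8 assignments:
V | W | X | Expression 1 | Expression 2
---------------------------------------
0 | 0 | 0 | 1 | 1
0 | 0 | 1 | 0 | 0
0 | 1 | 0 | 0 | 0
0 | 1 | 1 | 1 | 1
1 | 0 | 0 | 0 | 0
1 | 0 | 1 | 1 | 1
1 | 1 | 0 | 1 | 1
1 | 1 | 1 | 0 | 0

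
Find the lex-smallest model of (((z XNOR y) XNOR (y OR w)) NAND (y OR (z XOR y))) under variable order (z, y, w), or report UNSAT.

z=0, y=0, w=0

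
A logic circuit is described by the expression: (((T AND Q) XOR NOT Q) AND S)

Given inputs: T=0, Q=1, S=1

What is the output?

Substituting: (((0 AND 1) XOR NOT 1) AND 1)
= 0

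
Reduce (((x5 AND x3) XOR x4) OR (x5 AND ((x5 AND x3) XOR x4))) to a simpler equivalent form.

By absorption (E OR (E AND v) = E):
= ((x5 AND x3) XOR x4)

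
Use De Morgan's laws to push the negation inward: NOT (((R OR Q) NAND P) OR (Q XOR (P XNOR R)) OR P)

NOT ((R OR Q) NAND P) AND NOT (Q XOR (P XNOR R)) AND NOT P
De Morgan's: NOT(OR of terms) = AND of negations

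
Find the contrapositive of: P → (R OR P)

Contrapositive: NOT (R OR P) → NOT P
Note: A statement and its contrapositive are logically equivalent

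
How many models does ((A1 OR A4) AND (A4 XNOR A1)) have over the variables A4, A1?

Satisfying assignments: (1,1)
Count: 1 out of 4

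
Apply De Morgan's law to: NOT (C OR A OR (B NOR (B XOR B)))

NOT C AND NOT A AND NOT (B NOR (B XOR B))
De Morgan's: NOT(OR of terms) = AND of negations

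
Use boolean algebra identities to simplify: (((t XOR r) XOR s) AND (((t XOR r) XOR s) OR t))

By absorption (E AND (E OR v) = E):
= ((t XOR r) XOR s)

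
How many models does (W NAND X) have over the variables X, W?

Satisfying assignments: (0,0), (0,1), (1,0)
Count: 3 out of 4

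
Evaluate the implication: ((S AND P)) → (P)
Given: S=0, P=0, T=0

Antecedent ((S AND P)) = 0; consequent (P) = 0.
0 → 0 = 1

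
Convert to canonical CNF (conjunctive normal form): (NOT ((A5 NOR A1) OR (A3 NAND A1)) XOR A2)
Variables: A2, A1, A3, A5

(A2 OR A1 OR A3 OR A5) AND (A2 OR A1 OR A3 OR NOT A5) AND (A2 OR A1 OR NOT A3 OR A5) AND (A2 OR A1 OR NOT A3 OR NOT A5) AND (A2 OR NOT A1 OR A3 OR A5) AND (A2 OR NOT A1 OR A3 OR NOT A5) AND (NOT A2 OR NOT A1 OR NOT A3 OR A5) AND (NOT A2 OR NOT A1 OR NOT A3 OR NOT A5)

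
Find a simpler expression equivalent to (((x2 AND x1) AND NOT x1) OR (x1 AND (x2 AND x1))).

By distribution ((E AND v) OR (E AND NOT v) = E):
= (x2 AND x1)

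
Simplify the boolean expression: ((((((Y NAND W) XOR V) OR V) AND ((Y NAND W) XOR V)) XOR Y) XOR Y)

By XOR self-cancellation ((E XOR v) XOR v = E) then absorption (E AND (E OR v) = E):
= ((Y NAND W) XOR V)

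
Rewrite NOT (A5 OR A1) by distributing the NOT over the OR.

NOT A5 AND NOT A1
De Morgan's: NOT(OR of terms) = AND of negations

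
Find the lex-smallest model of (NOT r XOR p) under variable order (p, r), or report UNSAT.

p=0, r=0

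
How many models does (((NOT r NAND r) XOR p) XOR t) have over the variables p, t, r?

Satisfying assignments: (0,0,0), (0,0,1), (1,1,0), (1,1,1)
Count: 4 out of 8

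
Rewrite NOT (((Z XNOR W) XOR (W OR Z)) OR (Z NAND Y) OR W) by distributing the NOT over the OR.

NOT ((Z XNOR W) XOR (W OR Z)) AND NOT (Z NAND Y) AND NOT W
De Morgan's: NOT(OR of terms) = AND of negations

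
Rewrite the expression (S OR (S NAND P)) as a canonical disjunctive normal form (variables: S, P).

(NOT S AND NOT P) OR (NOT S AND P) OR (S AND NOT P) OR (S AND P)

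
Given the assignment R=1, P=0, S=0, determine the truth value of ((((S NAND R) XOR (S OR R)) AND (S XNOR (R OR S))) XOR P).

Substituting: ((((0 NAND 1) XOR (0 OR 1)) AND (0 XNOR (1 OR 0))) XOR 0)
= 0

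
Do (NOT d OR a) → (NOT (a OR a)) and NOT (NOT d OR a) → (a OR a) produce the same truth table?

No, Inverse is not equivalent to original (counterexample: e=0, d=0, a=1)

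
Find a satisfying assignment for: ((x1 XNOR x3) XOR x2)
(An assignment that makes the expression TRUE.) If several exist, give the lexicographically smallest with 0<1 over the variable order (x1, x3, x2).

x1=0, x3=0, x2=0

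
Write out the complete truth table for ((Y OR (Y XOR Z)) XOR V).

Y | V | Z | Output
------------------
0 | 0 | 0 | 0
0 | 0 | 1 | 1
0 | 1 | 0 | 1
0 | 1 | 1 | 0
1 | 0 | 0 | 1
1 | 0 | 1 | 1
1 | 1 | 0 | 0
1 | 1 | 1 | 0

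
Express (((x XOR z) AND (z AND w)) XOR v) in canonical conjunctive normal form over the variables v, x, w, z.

(v OR x OR w OR z) AND (v OR x OR w OR NOT z) AND (v OR x OR NOT w OR z) AND (v OR NOT x OR w OR z) AND (v OR NOT x OR w OR NOT z) AND (v OR NOT x OR NOT w OR z) AND (v OR NOT x OR NOT w OR NOT z) AND (NOT v OR x OR NOT w OR NOT z)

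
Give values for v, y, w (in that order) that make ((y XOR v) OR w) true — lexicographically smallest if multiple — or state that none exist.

v=0, y=0, w=1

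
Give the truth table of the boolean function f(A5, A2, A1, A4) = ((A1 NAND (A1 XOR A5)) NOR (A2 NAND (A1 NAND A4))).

A5 | A2 | A1 | A4 | Output
--------------------------
0 | 0 | 0 | 0 | 0
0 | 0 | 0 | 1 | 0
0 | 0 | 1 | 0 | 0
0 | 0 | 1 | 1 | 0
0 | 1 | 0 | 0 | 0
0 | 1 | 0 | 1 | 0
0 | 1 | 1 | 0 | 1
0 | 1 | 1 | 1 | 0
1 | 0 | 0 | 0 | 0
1 | 0 | 0 | 1 | 0
1 | 0 | 1 | 0 | 0
1 | 0 | 1 | 1 | 0
1 | 1 | 0 | 0 | 0
1 | 1 | 0 | 1 | 0
1 | 1 | 1 | 0 | 0
1 | 1 | 1 | 1 | 0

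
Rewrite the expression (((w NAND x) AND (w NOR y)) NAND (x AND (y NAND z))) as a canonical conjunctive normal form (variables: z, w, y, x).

(z OR w OR y OR NOT x) AND (NOT z OR w OR y OR NOT x)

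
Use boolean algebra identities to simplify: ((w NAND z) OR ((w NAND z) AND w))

By absorption (E OR (E AND v) = E):
= (w NAND z)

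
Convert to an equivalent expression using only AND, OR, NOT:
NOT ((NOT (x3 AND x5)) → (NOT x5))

(NOT (x3 AND x5)) AND x5
(Negated implication: NOT(A → B) = A AND NOT B)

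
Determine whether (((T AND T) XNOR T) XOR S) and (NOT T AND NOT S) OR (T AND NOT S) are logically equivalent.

Yes, they are equivalent — the two output columns agree on all 4 assignments:
T | S | Expression 1 | Expression 2
-----------------------------------
0 | 0 | 1 | 1
0 | 1 | 0 | 0
1 | 0 | 1 | 1
1 | 1 | 0 | 0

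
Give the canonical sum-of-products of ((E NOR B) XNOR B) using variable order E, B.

Σm(2) = (E AND NOT B)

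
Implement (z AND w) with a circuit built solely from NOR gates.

((z NOR z) NOR (w NOR w))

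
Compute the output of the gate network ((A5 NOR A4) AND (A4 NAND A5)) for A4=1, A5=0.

Substituting: ((0 NOR 1) AND (1 NAND 0))
= 0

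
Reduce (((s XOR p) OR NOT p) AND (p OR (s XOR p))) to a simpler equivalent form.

By distribution ((E OR v) AND (E OR NOT v) = E):
= (s XOR p)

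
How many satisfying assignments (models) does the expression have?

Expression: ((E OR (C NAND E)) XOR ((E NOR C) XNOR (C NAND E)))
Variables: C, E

Satisfying assignments: (0,1), (1,0)
Count: 2 out of 4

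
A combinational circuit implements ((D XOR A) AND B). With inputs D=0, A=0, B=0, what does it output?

Substituting: ((0 XOR 0) AND 0)
= 0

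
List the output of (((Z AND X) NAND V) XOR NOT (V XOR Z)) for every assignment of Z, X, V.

Z | X | V | Output
------------------
0 | 0 | 0 | 0
0 | 0 | 1 | 1
0 | 1 | 0 | 0
0 | 1 | 1 | 1
1 | 0 | 0 | 1
1 | 0 | 1 | 0
1 | 1 | 0 | 1
1 | 1 | 1 | 1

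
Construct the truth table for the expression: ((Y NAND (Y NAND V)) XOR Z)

Y | V | Z | Output
------------------
0 | 0 | 0 | 1
0 | 0 | 1 | 0
0 | 1 | 0 | 1
0 | 1 | 1 | 0
1 | 0 | 0 | 0
1 | 0 | 1 | 1
1 | 1 | 0 | 1
1 | 1 | 1 | 0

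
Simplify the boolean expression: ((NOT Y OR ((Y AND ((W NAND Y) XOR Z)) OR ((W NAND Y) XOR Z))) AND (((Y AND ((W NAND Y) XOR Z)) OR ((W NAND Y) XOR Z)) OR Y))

By distribution ((E OR v) AND (E OR NOT v) = E) then absorption (E OR (E AND v) = E):
= ((W NAND Y) XOR Z)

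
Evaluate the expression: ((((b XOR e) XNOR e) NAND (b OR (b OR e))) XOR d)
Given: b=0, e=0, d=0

Substituting: ((((0 XOR 0) XNOR 0) NAND (0 OR (0 OR 0))) XOR 0)
= 1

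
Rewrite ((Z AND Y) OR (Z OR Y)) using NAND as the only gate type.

((((Z NAND Y) NAND (Z NAND Y)) NAND ((Z NAND Y) NAND (Z NAND Y))) NAND (((Z NAND Z) NAND (Y NAND Y)) NAND ((Z NAND Z) NAND (Y NAND Y))))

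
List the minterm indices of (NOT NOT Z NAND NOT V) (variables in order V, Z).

Σm(0, 2, 3) = (NOT V AND NOT Z) OR (V AND NOT Z) OR (V AND Z)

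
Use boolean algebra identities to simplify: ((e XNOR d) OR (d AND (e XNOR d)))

By absorption (E OR (E AND v) = E):
= (e XNOR d)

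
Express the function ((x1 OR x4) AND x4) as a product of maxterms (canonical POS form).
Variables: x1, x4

ΠM(0, 2) = (x1 OR x4) AND (NOT x1 OR x4)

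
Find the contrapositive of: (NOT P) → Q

Contrapositive: NOT Q → P
Note: A statement and its contrapositive are logically equivalent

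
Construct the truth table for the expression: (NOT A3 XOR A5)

A5 | A3 | Output
----------------
0 | 0 | 1
0 | 1 | 0
1 | 0 | 0
1 | 1 | 1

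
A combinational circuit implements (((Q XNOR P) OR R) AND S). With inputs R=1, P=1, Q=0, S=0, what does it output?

Substituting: (((0 XNOR 1) OR 1) AND 0)
= 0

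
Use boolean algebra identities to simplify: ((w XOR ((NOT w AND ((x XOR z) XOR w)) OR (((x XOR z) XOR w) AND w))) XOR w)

By XOR self-cancellation ((E XOR v) XOR v = E) then distribution ((E AND v) OR (E AND NOT v) = E):
= ((x XOR z) XOR w)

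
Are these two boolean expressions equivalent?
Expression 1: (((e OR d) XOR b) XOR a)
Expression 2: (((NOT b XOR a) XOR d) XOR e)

No. Counterexample: with b=0, a=0, d=0, e=0, Expression 1 = 0 but Expression 2 = 1.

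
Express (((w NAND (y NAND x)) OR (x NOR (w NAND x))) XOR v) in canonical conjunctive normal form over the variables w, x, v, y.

(w OR x OR NOT v OR y) AND (w OR x OR NOT v OR NOT y) AND (w OR NOT x OR NOT v OR y) AND (w OR NOT x OR NOT v OR NOT y) AND (NOT w OR x OR v OR y) AND (NOT w OR x OR v OR NOT y) AND (NOT w OR NOT x OR v OR y) AND (NOT w OR NOT x OR NOT v OR NOT y)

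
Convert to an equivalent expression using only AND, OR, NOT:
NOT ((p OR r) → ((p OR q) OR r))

(p OR r) AND NOT ((p OR q) OR r)
(Negated implication: NOT(A → B) = A AND NOT B)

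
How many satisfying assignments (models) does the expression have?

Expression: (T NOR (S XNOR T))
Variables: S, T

Satisfying assignments: (1,0)
Count: 1 out of 4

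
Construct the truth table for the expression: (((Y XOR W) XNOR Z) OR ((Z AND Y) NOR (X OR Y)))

Z | X | W | Y | Output
----------------------
0 | 0 | 0 | 0 | 1
0 | 0 | 0 | 1 | 0
0 | 0 | 1 | 0 | 1
0 | 0 | 1 | 1 | 1
0 | 1 | 0 | 0 | 1
0 | 1 | 0 | 1 | 0
0 | 1 | 1 | 0 | 0
0 | 1 | 1 | 1 | 1
1 | 0 | 0 | 0 | 1
1 | 0 | 0 | 1 | 1
1 | 0 | 1 | 0 | 1
1 | 0 | 1 | 1 | 0
1 | 1 | 0 | 0 | 0
1 | 1 | 0 | 1 | 1
1 | 1 | 1 | 0 | 1
1 | 1 | 1 | 1 | 0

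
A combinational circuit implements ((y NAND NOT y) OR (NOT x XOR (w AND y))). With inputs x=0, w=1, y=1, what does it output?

Substituting: ((1 NAND NOT 1) OR (NOT 0 XOR (1 AND 1)))
= 1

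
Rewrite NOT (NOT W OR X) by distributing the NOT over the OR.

W AND NOT X
De Morgan's: NOT(OR of terms) = AND of negations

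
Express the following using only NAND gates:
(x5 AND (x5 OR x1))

((x5 NAND ((x5 NAND x5) NAND (x1 NAND x1))) NAND (x5 NAND ((x5 NAND x5) NAND (x1 NAND x1))))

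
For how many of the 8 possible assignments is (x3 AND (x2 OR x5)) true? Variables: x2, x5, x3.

Satisfying assignments: (0,1,1), (1,0,1), (1,1,1)
Count: 3 out of 8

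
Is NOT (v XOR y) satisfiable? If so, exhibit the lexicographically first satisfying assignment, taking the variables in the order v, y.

v=0, y=0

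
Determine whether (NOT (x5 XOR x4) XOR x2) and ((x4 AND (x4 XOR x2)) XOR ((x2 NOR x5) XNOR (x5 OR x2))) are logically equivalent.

No. Counterexample: with x4=0, x2=0, x5=0, Expression 1 = 1 but Expression 2 = 0.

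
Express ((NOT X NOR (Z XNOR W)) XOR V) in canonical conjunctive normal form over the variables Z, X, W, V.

(Z OR X OR W OR V) AND (Z OR X OR NOT W OR V) AND (Z OR NOT X OR W OR V) AND (Z OR NOT X OR NOT W OR NOT V) AND (NOT Z OR X OR W OR V) AND (NOT Z OR X OR NOT W OR V) AND (NOT Z OR NOT X OR W OR NOT V) AND (NOT Z OR NOT X OR NOT W OR V)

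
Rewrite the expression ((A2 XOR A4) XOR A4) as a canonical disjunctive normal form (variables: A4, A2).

(NOT A4 AND A2) OR (A4 AND A2)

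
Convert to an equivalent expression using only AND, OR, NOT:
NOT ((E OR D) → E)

(E OR D) AND NOT E
(Negated implication: NOT(A → B) = A AND NOT B)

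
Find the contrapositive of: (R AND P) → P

Contrapositive: NOT P → NOT (R AND P)
Note: A statement and its contrapositive are logically equivalent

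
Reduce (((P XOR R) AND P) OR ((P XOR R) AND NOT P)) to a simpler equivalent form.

By distribution ((E AND v) OR (E AND NOT v) = E):
= (P XOR R)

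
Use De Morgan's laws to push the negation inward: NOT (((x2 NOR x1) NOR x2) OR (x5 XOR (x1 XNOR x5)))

NOT ((x2 NOR x1) NOR x2) AND NOT (x5 XOR (x1 XNOR x5))
De Morgan's: NOT(OR of terms) = AND of negations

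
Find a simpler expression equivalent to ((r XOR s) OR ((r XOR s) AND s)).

By absorption (E OR (E AND v) = E):
= (r XOR s)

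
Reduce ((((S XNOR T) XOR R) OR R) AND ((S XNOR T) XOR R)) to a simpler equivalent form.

By absorption (E AND (E OR v) = E):
= ((S XNOR T) XOR R)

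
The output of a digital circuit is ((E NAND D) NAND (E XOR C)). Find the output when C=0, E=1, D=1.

Substituting: ((1 NAND 1) NAND (1 XOR 0))
= 1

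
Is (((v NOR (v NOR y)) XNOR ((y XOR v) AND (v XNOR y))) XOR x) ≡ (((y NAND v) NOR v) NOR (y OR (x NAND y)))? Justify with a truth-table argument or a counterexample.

No. Counterexample: with x=0, y=0, v=0, Expression 1 = 1 but Expression 2 = 0.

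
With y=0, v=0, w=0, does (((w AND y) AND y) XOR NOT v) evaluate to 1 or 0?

Substituting: (((0 AND 0) AND 0) XOR NOT 0)
= 1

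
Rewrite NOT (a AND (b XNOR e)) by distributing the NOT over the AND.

NOT a OR NOT (b XNOR e)
De Morgan's: NOT(AND of terms) = OR of negations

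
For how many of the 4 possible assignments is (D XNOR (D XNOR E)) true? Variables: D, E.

Satisfying assignments: (0,1), (1,1)
Count: 2 out of 4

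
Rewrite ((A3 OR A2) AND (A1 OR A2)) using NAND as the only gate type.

((((A3 NAND A3) NAND (A2 NAND A2)) NAND ((A1 NAND A1) NAND (A2 NAND A2))) NAND (((A3 NAND A3) NAND (A2 NAND A2)) NAND ((A1 NAND A1) NAND (A2 NAND A2))))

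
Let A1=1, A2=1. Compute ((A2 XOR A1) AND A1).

Substituting: ((1 XOR 1) AND 1)
= 0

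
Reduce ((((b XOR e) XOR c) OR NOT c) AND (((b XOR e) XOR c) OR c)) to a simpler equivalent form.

By distribution ((E OR v) AND (E OR NOT v) = E):
= ((b XOR e) XOR c)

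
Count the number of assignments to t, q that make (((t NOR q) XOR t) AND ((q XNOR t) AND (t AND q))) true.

Satisfying assignments: (1,1)
Count: 1 out of 4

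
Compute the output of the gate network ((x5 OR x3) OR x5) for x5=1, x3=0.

Substituting: ((1 OR 0) OR 1)
= 1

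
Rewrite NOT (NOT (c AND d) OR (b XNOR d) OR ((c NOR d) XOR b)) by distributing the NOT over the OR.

(c AND d) AND NOT (b XNOR d) AND NOT ((c NOR d) XOR b)
De Morgan's: NOT(OR of terms) = AND of negations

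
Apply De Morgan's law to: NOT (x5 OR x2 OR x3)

NOT x5 AND NOT x2 AND NOT x3
De Morgan's: NOT(OR of terms) = AND of negations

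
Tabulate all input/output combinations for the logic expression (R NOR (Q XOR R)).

R | Q | Output
--------------
0 | 0 | 1
0 | 1 | 0
1 | 0 | 0
1 | 1 | 0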